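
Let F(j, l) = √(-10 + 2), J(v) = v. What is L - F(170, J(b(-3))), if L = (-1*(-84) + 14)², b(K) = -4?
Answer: 9604 - 2*I*√2 ≈ 9604.0 - 2.8284*I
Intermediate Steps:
F(j, l) = 2*I*√2 (F(j, l) = √(-8) = 2*I*√2)
L = 9604 (L = (84 + 14)² = 98² = 9604)
L - F(170, J(b(-3))) = 9604 - 2*I*√2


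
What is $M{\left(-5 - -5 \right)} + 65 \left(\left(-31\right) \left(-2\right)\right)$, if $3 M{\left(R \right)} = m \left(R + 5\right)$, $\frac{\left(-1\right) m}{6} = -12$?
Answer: $4150$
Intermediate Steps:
$m = 72$ ($m = \left(-6\right) \left(-12\right) = 72$)
$M{\left(R \right)} = 120 + 24 R$ ($M{\left(R \right)} = \frac{72 \left(R + 5\right)}{3} = \frac{72 \left(5 + R\right)}{3} = \frac{360 + 72 R}{3} = 120 + 24 R$)
$M{\left(-5 - -5 \right)} + 65 \left(\left(-31\right) \left(-2\right)\right) = \left(120 + 24 \left(-5 - -5\right)\right) + 65 \left(\left(-31\right) \left(-2\right)\right) = \left(120 + 24 \left(-5 + 5\right)\right) + 65 \cdot 62 = \left(120 + 24 \cdot 0\right) + 4030 = \left(120 + 0\right) + 4030 = 120 + 4030 = 4150$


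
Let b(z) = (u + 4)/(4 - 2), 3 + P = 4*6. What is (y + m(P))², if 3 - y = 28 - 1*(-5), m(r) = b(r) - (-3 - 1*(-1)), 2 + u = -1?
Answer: 3025/4 ≈ 756.25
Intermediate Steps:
u = -3 (u = -2 - 1 = -3)
P = 21 (P = -3 + 4*6 = -3 + 24 = 21)
b(z) = ½ (b(z) = (-3 + 4)/(4 - 2) = 1/2 = 1*(½) = ½)
m(r) = 5/2 (m(r) = ½ - (-3 - 1*(-1)) = ½ - (-3 + 1) = ½ - 1*(-2) = ½ + 2 = 5/2)
y = -30 (y = 3 - (28 - 1*(-5)) = 3 - (28 + 5) = 3 - 1*33 = 3 - 33 = -30)
(y + m(P))² = (-30 + 5/2)² = (-55/2)² = 3025/4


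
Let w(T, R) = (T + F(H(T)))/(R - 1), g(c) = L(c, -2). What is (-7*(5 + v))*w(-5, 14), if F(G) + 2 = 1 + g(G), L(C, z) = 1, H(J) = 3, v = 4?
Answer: 315/13 ≈ 24.231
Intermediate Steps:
g(c) = 1
F(G) = 0 (F(G) = -2 + (1 + 1) = -2 + 2 = 0)
w(T, R) = T/(-1 + R) (w(T, R) = (T + 0)/(R - 1) = T/(-1 + R))
(-7*(5 + v))*w(-5, 14) = (-7*(5 + 4))*(-5/(-1 + 14)) = (-7*9)*(-5/13) = -(-315)/13 = -63*(-5/13) = 315/13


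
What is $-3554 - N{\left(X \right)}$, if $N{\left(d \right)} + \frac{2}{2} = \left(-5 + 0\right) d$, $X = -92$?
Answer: $-4013$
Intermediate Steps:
$N{\left(d \right)} = -1 - 5 d$ ($N{\left(d \right)} = -1 + \left(-5 + 0\right) d = -1 - 5 d$)
$-3554 - N{\left(X \right)} = -3554 - \left(-1 - -460\right) = -3554 - \left(-1 + 460\right) = -3554 - 459 = -4013$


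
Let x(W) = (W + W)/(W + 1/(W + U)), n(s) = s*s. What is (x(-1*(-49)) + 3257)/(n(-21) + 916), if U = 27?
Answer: 12139773/5054825 ≈ 2.4016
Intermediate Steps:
n(s) = s²
x(W) = 2*W/(W + 1/(27 + W)) (x(W) = (W + W)/(W + 1/(W + 27)) = (2*W)/(W + 1/(27 + W)) = 2*W/(W + 1/(27 + W)))
(x(-1*(-49)) + 3257)/(n(-21) + 916) = (2*(-1*(-49))*(27 - 1*(-49))/(1 + (-1*(-49))² + 27*(-1*(-49))) + 3257)/((-21)² + 916) = (2*49*(27 + 49)/(1 + 49² + 27*49) + 3257)/(441 + 916) = (2*49*76/(1 + 2401 + 1323) + 3257)/1357 = (2*49*76/3725 + 3257)*(1/1357) = (2*49*(1/3725)*76 + 3257)*(1/1357) = (7448/3725 + 3257)*(1/1357) = (12139773/3725)*(1/1357) = 12139773/5054825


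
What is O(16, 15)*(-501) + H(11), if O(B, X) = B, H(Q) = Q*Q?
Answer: -7895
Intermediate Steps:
H(Q) = Q²
O(16, 15)*(-501) + H(11) = 16*(-501) + 11² = -8016 + 121 = -7895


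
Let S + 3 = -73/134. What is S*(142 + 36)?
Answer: -42275/67 ≈ -630.97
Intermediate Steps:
S = -475/134 (S = -3 - 73/134 = -475/134 ≈ -3.5448)
S*(142 + 36) = -475*(142 + 36)/134 = -475/134*178 = -42275/67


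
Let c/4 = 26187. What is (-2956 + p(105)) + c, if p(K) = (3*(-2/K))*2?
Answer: 3562716/35 ≈ 1.0179e+5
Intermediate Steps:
c = 104748 (c = 4*26187 = 104748)
p(K) = -12/K (p(K) = -6/K*2 = -12/K)
(-2956 + p(105)) + c = (-2956 - 12/105) + 104748 = (-2956 - 12*1/105) + 104748 = (-2956 - 4/35) + 104748 = -103464/35 + 104748 = 3562716/35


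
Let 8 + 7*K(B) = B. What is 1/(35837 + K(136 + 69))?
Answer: 7/251056 ≈ 2.7882e-5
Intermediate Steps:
K(B) = -8/7 + B/7
1/(35837 + K(136 + 69)) = 1/(35837 + (-8/7 + (136 + 69)/7)) = 1/(35837 + (-8/7 + (⅐)*205)) = 1/(35837 + (-8/7 + 205/7)) = 1/(35837 + 197/7) = 1/(251056/7) = 7/251056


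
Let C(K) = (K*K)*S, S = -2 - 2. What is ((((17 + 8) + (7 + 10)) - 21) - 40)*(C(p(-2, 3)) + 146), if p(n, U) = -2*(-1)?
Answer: -2470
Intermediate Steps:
p(n, U) = 2
S = -4
C(K) = -4*K**2 (C(K) = (K*K)*(-4) = K**2*(-4) = -4*K**2)
((((17 + 8) + (7 + 10)) - 21) - 40)*(C(p(-2, 3)) + 146) = ((((17 + 8) + (7 + 10)) - 21) - 40)*(-4*2**2 + 146) = (((25 + 17) - 21) - 40)*(-4*4 + 146) = ((42 - 21) - 40)*(-16 + 146) = (21 - 40)*130 = -19*130 = -2470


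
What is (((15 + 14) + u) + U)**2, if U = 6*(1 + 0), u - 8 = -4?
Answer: 1521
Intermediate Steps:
u = 4 (u = 8 - 4 = 4)
U = 6 (U = 6*1 = 6)
(((15 + 14) + u) + U)**2 = (((15 + 14) + 4) + 6)**2 = ((29 + 4) + 6)**2 = (33 + 6)**2 = 39**2 = 1521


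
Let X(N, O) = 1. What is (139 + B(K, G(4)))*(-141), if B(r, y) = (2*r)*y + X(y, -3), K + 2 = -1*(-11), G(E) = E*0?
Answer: -19740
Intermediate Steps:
G(E) = 0
K = 9 (K = -2 - 1*(-11) = -2 + 11 = 9)
B(r, y) = 1 + 2*r*y (B(r, y) = (2*r)*y + 1 = 2*r*y + 1 = 1 + 2*r*y)
(139 + B(K, G(4)))*(-141) = (139 + (1 + 2*9*0))*(-141) = (139 + (1 + 0))*(-141) = (139 + 1)*(-141) = 140*(-141) = -19740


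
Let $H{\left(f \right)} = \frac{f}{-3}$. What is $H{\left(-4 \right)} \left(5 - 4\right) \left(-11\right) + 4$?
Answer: $- \frac{32}{3} \approx -10.667$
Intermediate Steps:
$H{\left(f \right)} = - \frac{f}{3}$ ($H{\left(f \right)} = f \left(- \frac{1}{3}\right) = - \frac{f}{3}$)
$H{\left(-4 \right)} \left(5 - 4\right) \left(-11\right) + 4 = \left(- \frac{1}{3}\right) \left(-4\right) \left(5 - 4\right) \left(-11\right) + 4 = \frac{4 \left(5 - 4\right)}{3} \left(-11\right) + 4 = \frac{4}{3} \cdot 1 \left(-11\right) + 4 = \frac{4}{3} \left(-11\right) + 4 = - \frac{44}{3} + 4 = - \frac{32}{3}$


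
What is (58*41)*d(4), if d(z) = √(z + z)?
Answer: 4756*√2 ≈ 6726.0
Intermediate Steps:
d(z) = √2*√z (d(z) = √(2*z) = √2*√z)
(58*41)*d(4) = (58*41)*(√2*√4) = 2378*(√2*2) = 2378*(2*√2) = 4756*√2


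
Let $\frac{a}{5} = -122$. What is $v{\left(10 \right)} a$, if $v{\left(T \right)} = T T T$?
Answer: $-610000$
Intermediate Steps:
$a = -610$ ($a = 5 \left(-122\right) = -610$)
$v{\left(T \right)} = T^{3}$ ($v{\left(T \right)} = T^{2} T = T^{3}$)
$v{\left(10 \right)} a = 10^{3} \left(-610\right) = 1000 \left(-610\right) = -610000$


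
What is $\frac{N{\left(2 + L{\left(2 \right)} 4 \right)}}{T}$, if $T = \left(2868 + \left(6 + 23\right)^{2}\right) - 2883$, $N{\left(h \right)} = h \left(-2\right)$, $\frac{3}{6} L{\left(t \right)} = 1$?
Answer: $- \frac{10}{413} \approx -0.024213$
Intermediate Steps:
$L{\left(t \right)} = 2$ ($L{\left(t \right)} = 2 \cdot 1 = 2$)
$N{\left(h \right)} = - 2 h$
$T = 826$ ($T = \left(2868 + 29^{2}\right) - 2883 = \left(2868 + 841\right) - 2883 = 3709 - 2883 = 826$)
$\frac{N{\left(2 + L{\left(2 \right)} 4 \right)}}{T} = \frac{\left(-2\right) \left(2 + 2 \cdot 4\right)}{826} = - 2 \left(2 + 8\right) \frac{1}{826} = \left(-2\right) 10 \cdot \frac{1}{826} = \left(-20\right) \frac{1}{826} = - \frac{10}{413}$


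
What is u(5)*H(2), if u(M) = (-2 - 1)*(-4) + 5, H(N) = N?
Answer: 34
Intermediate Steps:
u(M) = 17 (u(M) = -3*(-4) + 5 = 12 + 5 = 17)
u(5)*H(2) = 17*2 = 34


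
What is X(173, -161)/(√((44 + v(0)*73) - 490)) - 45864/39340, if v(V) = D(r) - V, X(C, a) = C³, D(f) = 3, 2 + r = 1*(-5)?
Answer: -1638/1405 - 5177717*I*√227/227 ≈ -1.1658 - 3.4366e+5*I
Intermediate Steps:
r = -7 (r = -2 + 1*(-5) = -2 - 5 = -7)
v(V) = 3 - V
X(173, -161)/(√((44 + v(0)*73) - 490)) - 45864/39340 = 173³/(√((44 + (3 - 1*0)*73) - 490)) - 45864/39340 = 5177717/(√((44 + (3 + 0)*73) - 490)) - 45864*1/39340 = 5177717/(√((44 + 3*73) - 490)) - 1638/1405 = 5177717/(√((44 + 219) - 490)) - 1638/1405 = 5177717/(√(263 - 490)) - 1638/1405 = 5177717/(√(-227)) - 1638/1405 = 5177717/((I*√227)) - 1638/1405 = 5177717*(-I*√227/227) - 1638/1405 = -5177717*I*√227/227 - 1638/1405 = -1638/1405 - 5177717*I*√227/227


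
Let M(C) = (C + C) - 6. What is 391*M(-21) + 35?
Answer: -18733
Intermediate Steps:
M(C) = -6 + 2*C (M(C) = 2*C - 6 = -6 + 2*C)
391*M(-21) + 35 = 391*(-6 + 2*(-21)) + 35 = 391*(-6 - 42) + 35 = 391*(-48) + 35 = -18768 + 35 = -18733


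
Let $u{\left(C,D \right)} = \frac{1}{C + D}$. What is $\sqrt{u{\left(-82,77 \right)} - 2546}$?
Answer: $\frac{i \sqrt{63655}}{5} \approx 50.46 i$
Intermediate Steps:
$\sqrt{u{\left(-82,77 \right)} - 2546} = \sqrt{\frac{1}{-82 + 77} - 2546} = \sqrt{\frac{1}{-5} - 2546} = \sqrt{- \frac{1}{5} - 2546} = \sqrt{- \frac{12731}{5}} = \frac{i \sqrt{63655}}{5}$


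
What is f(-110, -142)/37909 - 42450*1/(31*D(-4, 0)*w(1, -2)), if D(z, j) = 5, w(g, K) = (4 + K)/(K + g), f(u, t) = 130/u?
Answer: 1770160352/12926969 ≈ 136.94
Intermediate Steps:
w(g, K) = (4 + K)/(K + g)
f(-110, -142)/37909 - 42450*1/(31*D(-4, 0)*w(1, -2)) = (130/(-110))/37909 - 42450*(-2 + 1)/(155*(4 - 2)) = (130*(-1/110))*(1/37909) - 42450/(((2/(-1))*31)*5) = -13/11*1/37909 - 42450/((-1*2*31)*5) = -13/416999 - 42450/(-2*31*5) = -13/416999 - 42450/((-62*5)) = -13/416999 - 42450/(-310) = -13/416999 - 42450*(-1/310) = -13/416999 + 4245/31 = 1770160352/12926969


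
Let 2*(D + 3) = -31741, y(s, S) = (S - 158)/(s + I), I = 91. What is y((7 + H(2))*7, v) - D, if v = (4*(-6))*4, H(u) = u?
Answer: 2444265/154 ≈ 15872.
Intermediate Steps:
v = -96 (v = -24*4 = -96)
y(s, S) = (-158 + S)/(91 + s) (y(s, S) = (S - 158)/(s + 91) = (-158 + S)/(91 + s))
D = -31747/2 (D = -3 + (1/2)*(-31741) = -3 - 31741/2 = -31747/2 ≈ -15874.)
y((7 + H(2))*7, v) - D = (-158 - 96)/(91 + (7 + 2)*7) - 1*(-31747/2) = -254/(91 + 9*7) + 31747/2 = -254/(91 + 63) + 31747/2 = -254/154 + 31747/2 = (1/154)*(-254) + 31747/2 = -127/77 + 31747/2 = 2444265/154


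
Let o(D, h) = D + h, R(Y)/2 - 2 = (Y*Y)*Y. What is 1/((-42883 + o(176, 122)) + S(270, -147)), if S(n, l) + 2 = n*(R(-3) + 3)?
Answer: -1/55277 ≈ -1.8091e-5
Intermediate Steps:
R(Y) = 4 + 2*Y³ (R(Y) = 4 + 2*((Y*Y)*Y) = 4 + 2*(Y²*Y) = 4 + 2*Y³)
S(n, l) = -2 - 47*n (S(n, l) = -2 + n*((4 + 2*(-3)³) + 3) = -2 + n*((4 + 2*(-27)) + 3) = -2 + n*((4 - 54) + 3) = -2 + n*(-50 + 3) = -2 + n*(-47) = -2 - 47*n)
1/((-42883 + o(176, 122)) + S(270, -147)) = 1/((-42883 + (176 + 122)) + (-2 - 47*270)) = 1/((-42883 + 298) + (-2 - 12690)) = 1/(-42585 - 12692) = 1/(-55277) = -1/55277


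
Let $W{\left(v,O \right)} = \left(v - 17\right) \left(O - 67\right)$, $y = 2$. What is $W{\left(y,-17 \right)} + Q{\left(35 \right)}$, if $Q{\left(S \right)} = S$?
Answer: $1295$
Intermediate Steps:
$W{\left(v,O \right)} = \left(-67 + O\right) \left(-17 + v\right)$ ($W{\left(v,O \right)} = \left(-17 + v\right) \left(-67 + O\right) = \left(-67 + O\right) \left(-17 + v\right)$)
$W{\left(y,-17 \right)} + Q{\left(35 \right)} = \left(1139 - 134 - -289 - 34\right) + 35 = \left(1139 - 134 + 289 - 34\right) + 35 = 1260 + 35 = 1295$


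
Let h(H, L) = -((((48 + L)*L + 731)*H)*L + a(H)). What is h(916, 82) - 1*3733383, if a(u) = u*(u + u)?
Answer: -861012287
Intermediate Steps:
a(u) = 2*u² (a(u) = u*(2*u) = 2*u²)
h(H, L) = -2*H² - H*L*(731 + L*(48 + L)) (h(H, L) = -((((48 + L)*L + 731)*H)*L + 2*H²) = -(((L*(48 + L) + 731)*H)*L + 2*H²) = -(((731 + L*(48 + L))*H)*L + 2*H²) = -((H*(731 + L*(48 + L)))*L + 2*H²) = -(H*L*(731 + L*(48 + L)) + 2*H²) = -(2*H² + H*L*(731 + L*(48 + L))) = -2*H² - H*L*(731 + L*(48 + L)))
h(916, 82) - 1*3733383 = 916*(-1*82³ - 731*82 - 48*82² - 2*916) - 1*3733383 = 916*(-1*551368 - 59942 - 48*6724 - 1832) - 3733383 = 916*(-551368 - 59942 - 322752 - 1832) - 3733383 = 916*(-935894) - 3733383 = -857278904 - 3733383 = -861012287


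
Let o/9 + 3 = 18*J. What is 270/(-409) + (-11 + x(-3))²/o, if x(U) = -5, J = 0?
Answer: -111994/11043 ≈ -10.142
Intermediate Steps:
o = -27 (o = -27 + 9*(18*0) = -27 + 9*0 = -27 + 0 = -27)
270/(-409) + (-11 + x(-3))²/o = 270/(-409) + (-11 - 5)²/(-27) = 270*(-1/409) + (-16)²*(-1/27) = -270/409 + 256*(-1/27) = -270/409 - 256/27 = -111994/11043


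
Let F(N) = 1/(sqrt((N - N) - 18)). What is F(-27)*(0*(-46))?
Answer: 0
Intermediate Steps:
F(N) = -I*sqrt(2)/6 (F(N) = 1/(sqrt(0 - 18)) = 1/(sqrt(-18)) = 1/(3*I*sqrt(2)) = -I*sqrt(2)/6)
F(-27)*(0*(-46)) = (-I*sqrt(2)/6)*(0*(-46)) = -I*sqrt(2)/6*0 = 0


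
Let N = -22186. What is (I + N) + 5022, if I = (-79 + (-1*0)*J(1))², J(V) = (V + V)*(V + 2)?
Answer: -10923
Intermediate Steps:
J(V) = 2*V*(2 + V) (J(V) = (2*V)*(2 + V) = 2*V*(2 + V))
I = 6241 (I = (-79 + (-1*0)*(2*1*(2 + 1)))² = (-79 + 0*(2*1*3))² = (-79 + 0*6)² = (-79 + 0)² = (-79)² = 6241)
(I + N) + 5022 = (6241 - 22186) + 5022 = -15945 + 5022 = -10923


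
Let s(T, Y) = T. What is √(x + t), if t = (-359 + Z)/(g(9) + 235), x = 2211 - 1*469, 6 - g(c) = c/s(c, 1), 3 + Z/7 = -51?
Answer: √6260145/60 ≈ 41.700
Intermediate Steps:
Z = -378 (Z = -21 + 7*(-51) = -21 - 357 = -378)
g(c) = 5 (g(c) = 6 - c/c = 6 - 1*1 = 6 - 1 = 5)
x = 1742 (x = 2211 - 469 = 1742)
t = -737/240 (t = (-359 - 378)/(5 + 235) = -737/240 ≈ -3.0708)
√(x + t) = √(1742 - 737/240) = √(417343/240) = √6260145/60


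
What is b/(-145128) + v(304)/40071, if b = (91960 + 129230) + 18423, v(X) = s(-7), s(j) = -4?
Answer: -3200704345/1938474696 ≈ -1.6511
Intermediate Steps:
v(X) = -4
b = 239613 (b = 221190 + 18423 = 239613)
b/(-145128) + v(304)/40071 = 239613/(-145128) - 4/40071 = 239613*(-1/145128) - 4*1/40071 = -79871/48376 - 4/40071 = -3200704345/1938474696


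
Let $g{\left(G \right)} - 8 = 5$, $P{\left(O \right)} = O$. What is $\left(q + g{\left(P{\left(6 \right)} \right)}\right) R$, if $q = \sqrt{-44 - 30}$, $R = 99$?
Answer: $1287 + 99 i \sqrt{74} \approx 1287.0 + 851.63 i$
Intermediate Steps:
$g{\left(G \right)} = 13$ ($g{\left(G \right)} = 8 + 5 = 13$)
$q = i \sqrt{74}$ ($q = \sqrt{-44 - 30} = \sqrt{-74} = i \sqrt{74} \approx 8.6023 i$)
$\left(q + g{\left(P{\left(6 \right)} \right)}\right) R = \left(i \sqrt{74} + 13\right) 99 = \left(13 + i \sqrt{74}\right) 99 = 1287 + 99 i \sqrt{74}$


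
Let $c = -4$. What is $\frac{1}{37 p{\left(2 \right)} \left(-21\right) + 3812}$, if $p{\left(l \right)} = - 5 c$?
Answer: $- \frac{1}{11728} \approx -8.5266 \cdot 10^{-5}$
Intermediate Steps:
$p{\left(l \right)} = 20$ ($p{\left(l \right)} = \left(-5\right) \left(-4\right) = 20$)
$\frac{1}{37 p{\left(2 \right)} \left(-21\right) + 3812} = \frac{1}{37 \cdot 20 \left(-21\right) + 3812} = \frac{1}{740 \left(-21\right) + 3812} = \frac{1}{-15540 + 3812} = \frac{1}{-11728} = - \frac{1}{11728}$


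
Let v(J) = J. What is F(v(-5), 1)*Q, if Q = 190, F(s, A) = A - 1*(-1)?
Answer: 380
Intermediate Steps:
F(s, A) = 1 + A (F(s, A) = A + 1 = 1 + A)
F(v(-5), 1)*Q = (1 + 1)*190 = 2*190 = 380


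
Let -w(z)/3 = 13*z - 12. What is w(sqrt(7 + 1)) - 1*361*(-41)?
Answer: 14837 - 78*sqrt(2) ≈ 14727.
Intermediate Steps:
w(z) = 36 - 39*z (w(z) = -3*(13*z - 12) = -3*(-12 + 13*z) = 36 - 39*z)
w(sqrt(7 + 1)) - 1*361*(-41) = (36 - 39*sqrt(7 + 1)) - 1*361*(-41) = (36 - 78*sqrt(2)) - 361*(-41) = (36 - 78*sqrt(2)) + 14801 = 14837 - 78*sqrt(2)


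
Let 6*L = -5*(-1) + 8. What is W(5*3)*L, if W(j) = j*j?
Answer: 975/2 ≈ 487.50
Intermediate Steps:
L = 13/6 (L = (-5*(-1) + 8)/6 = (5 + 8)/6 = (⅙)*13 = 13/6 ≈ 2.1667)
W(j) = j²
W(5*3)*L = (5*3)²*(13/6) = 15²*(13/6) = 225*(13/6) = 975/2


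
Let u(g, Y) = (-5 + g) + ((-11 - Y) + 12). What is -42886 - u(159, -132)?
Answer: -43173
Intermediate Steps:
u(g, Y) = -4 + g - Y (u(g, Y) = (-5 + g) + (1 - Y) = -4 + g - Y)
-42886 - u(159, -132) = -42886 - (-4 + 159 - 1*(-132)) = -42886 - (-4 + 159 + 132) = -42886 - 1*287 = -42886 - 287 = -43173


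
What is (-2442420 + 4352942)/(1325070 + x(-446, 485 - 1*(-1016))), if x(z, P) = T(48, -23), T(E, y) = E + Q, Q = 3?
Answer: 1910522/1325121 ≈ 1.4418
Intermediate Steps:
T(E, y) = 3 + E (T(E, y) = E + 3 = 3 + E)
x(z, P) = 51 (x(z, P) = 3 + 48 = 51)
(-2442420 + 4352942)/(1325070 + x(-446, 485 - 1*(-1016))) = (-2442420 + 4352942)/(1325070 + 51) = 1910522/1325121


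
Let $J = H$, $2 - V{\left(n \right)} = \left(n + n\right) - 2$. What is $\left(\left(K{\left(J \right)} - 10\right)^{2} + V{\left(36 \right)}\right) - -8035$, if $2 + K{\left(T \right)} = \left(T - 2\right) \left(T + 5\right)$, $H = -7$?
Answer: $8003$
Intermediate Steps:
$V{\left(n \right)} = 4 - 2 n$ ($V{\left(n \right)} = 2 - \left(\left(n + n\right) - 2\right) = 2 - \left(2 n - 2\right) = 2 - \left(-2 + 2 n\right) = 4 - 2 n$)
$J = -7$
$K{\left(T \right)} = -2 + \left(-2 + T\right) \left(5 + T\right)$ ($K{\left(T \right)} = -2 + \left(T - 2\right) \left(T + 5\right) = -2 + \left(-2 + T\right) \left(5 + T\right)$)
$\left(\left(K{\left(J \right)} - 10\right)^{2} + V{\left(36 \right)}\right) - -8035 = \left(\left(\left(-12 + \left(-7\right)^{2} + 3 \left(-7\right)\right) - 10\right)^{2} + \left(4 - 72\right)\right) - -8035 = \left(\left(\left(-12 + 49 - 21\right) - 10\right)^{2} + \left(4 - 72\right)\right) + 8035 = \left(\left(16 - 10\right)^{2} - 68\right) + 8035 = \left(6^{2} - 68\right) + 8035 = \left(36 - 68\right) + 8035 = -32 + 8035 = 8003$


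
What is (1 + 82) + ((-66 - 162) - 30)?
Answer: -175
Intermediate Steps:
(1 + 82) + ((-66 - 162) - 30) = 83 + (-228 - 30) = 83 - 258 = -175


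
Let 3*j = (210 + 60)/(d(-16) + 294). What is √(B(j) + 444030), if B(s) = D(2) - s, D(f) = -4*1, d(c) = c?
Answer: √8579020091/139 ≈ 666.35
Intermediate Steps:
D(f) = -4
j = 45/139 (j = ((210 + 60)/(-16 + 294))/3 = (270/278)/3 = (270*(1/278))/3 = (⅓)*(135/139) = 45/139 ≈ 0.32374)
B(s) = -4 - s
√(B(j) + 444030) = √((-4 - 1*45/139) + 444030) = √((-4 - 45/139) + 444030) = √(-601/139 + 444030) = √(61719569/139) = √8579020091/139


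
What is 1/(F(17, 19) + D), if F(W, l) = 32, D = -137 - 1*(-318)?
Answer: 1/213 ≈ 0.0046948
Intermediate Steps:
D = 181 (D = -137 + 318 = 181)
1/(F(17, 19) + D) = 1/(32 + 181) = 1/213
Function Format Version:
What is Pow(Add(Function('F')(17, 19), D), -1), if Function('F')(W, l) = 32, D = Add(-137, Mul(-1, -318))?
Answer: Rational(1, 213) ≈ 0.0046948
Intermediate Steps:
D = 181 (D = Add(-137, 318) = 181)
Pow(Add(Function('F')(17, 19), D), -1) = Pow(Add(32, 181), -1) = Pow(213, -1) = Rational(1, 213)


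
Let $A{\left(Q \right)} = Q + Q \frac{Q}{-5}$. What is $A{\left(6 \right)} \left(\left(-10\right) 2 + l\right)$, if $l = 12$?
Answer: $\frac{48}{5} \approx 9.6$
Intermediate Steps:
$A{\left(Q \right)} = Q - \frac{Q^{2}}{5}$ ($A{\left(Q \right)} = Q + Q Q \left(- \frac{1}{5}\right) = Q + Q \left(- \frac{Q}{5}\right) = Q - \frac{Q^{2}}{5}$)
$A{\left(6 \right)} \left(\left(-10\right) 2 + l\right) = \frac{1}{5} \cdot 6 \left(5 - 6\right) \left(\left(-10\right) 2 + 12\right) = \frac{1}{5} \cdot 6 \left(5 - 6\right) \left(-20 + 12\right) = \frac{1}{5} \cdot 6 \left(-1\right) \left(-8\right) = \left(- \frac{6}{5}\right) \left(-8\right) = \frac{48}{5}$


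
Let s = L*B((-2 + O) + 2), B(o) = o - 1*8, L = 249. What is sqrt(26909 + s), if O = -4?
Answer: sqrt(23921) ≈ 154.66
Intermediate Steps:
B(o) = -8 + o (B(o) = o - 8 = -8 + o)
s = -2988 (s = 249*(-8 + ((-2 - 4) + 2)) = 249*(-8 + (-6 + 2)) = 249*(-8 - 4) = 249*(-12) = -2988)
sqrt(26909 + s) = sqrt(26909 - 2988) = sqrt(23921)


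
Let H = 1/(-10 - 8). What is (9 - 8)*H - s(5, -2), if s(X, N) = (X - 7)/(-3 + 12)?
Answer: ⅙ ≈ 0.16667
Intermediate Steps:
H = -1/18 (H = 1/(-18) = -1/18 ≈ -0.055556)
s(X, N) = -7/9 + X/9 (s(X, N) = (-7 + X)/9 = (-7 + X)*(⅑) = -7/9 + X/9)
(9 - 8)*H - s(5, -2) = (9 - 8)*(-1/18) - (-7/9 + (⅑)*5) = 1*(-1/18) - (-7/9 + 5/9) = -1/18 - 1*(-2/9) = -1/18 + 2/9 = ⅙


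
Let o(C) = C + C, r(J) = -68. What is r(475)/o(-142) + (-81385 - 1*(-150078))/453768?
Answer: 172483/441336 ≈ 0.39082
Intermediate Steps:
o(C) = 2*C
r(475)/o(-142) + (-81385 - 1*(-150078))/453768 = -68/(2*(-142)) + (-81385 - 1*(-150078))/453768 = -68/(-284) + (-81385 + 150078)*(1/453768) = -68*(-1/284) + 68693*(1/453768) = 17/71 + 941/6216 = 172483/441336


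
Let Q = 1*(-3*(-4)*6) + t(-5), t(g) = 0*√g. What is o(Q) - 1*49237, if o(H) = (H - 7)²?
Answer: -45012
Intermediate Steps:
t(g) = 0
Q = 72 (Q = 1*(-3*(-4)*6) + 0 = 1*(12*6) + 0 = 1*72 + 0 = 72 + 0 = 72)
o(H) = (-7 + H)²
o(Q) - 1*49237 = (-7 + 72)² - 1*49237 = 65² - 49237 = 4225 - 49237 = -45012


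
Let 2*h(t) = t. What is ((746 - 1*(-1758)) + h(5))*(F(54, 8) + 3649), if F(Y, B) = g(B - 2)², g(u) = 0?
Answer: 18292437/2 ≈ 9.1462e+6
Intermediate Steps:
h(t) = t/2
F(Y, B) = 0 (F(Y, B) = 0² = 0)
((746 - 1*(-1758)) + h(5))*(F(54, 8) + 3649) = ((746 - 1*(-1758)) + (½)*5)*(0 + 3649) = ((746 + 1758) + 5/2)*3649 = (2504 + 5/2)*3649 = (5013/2)*3649 = 18292437/2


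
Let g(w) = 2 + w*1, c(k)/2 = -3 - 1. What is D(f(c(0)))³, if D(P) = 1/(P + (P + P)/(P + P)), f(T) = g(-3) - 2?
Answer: -⅛ ≈ -0.12500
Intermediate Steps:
c(k) = -8 (c(k) = 2*(-3 - 1) = 2*(-4) = -8)
g(w) = 2 + w
f(T) = -3 (f(T) = (2 - 3) - 2 = -1 - 2 = -3)
D(P) = 1/(1 + P) (D(P) = 1/(P + (2*P)/((2*P))) = 1/(P + (2*P)*(1/(2*P))) = 1/(P + 1) = 1/(1 + P))
D(f(c(0)))³ = (1/(1 - 3))³ = (1/(-2))³ = (-½)³ = -⅛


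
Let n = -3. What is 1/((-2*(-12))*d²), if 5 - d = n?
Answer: 1/1536 ≈ 0.00065104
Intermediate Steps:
d = 8 (d = 5 - 1*(-3) = 5 + 3 = 8)
1/((-2*(-12))*d²) = 1/(-2*(-12)*8²) = 1/(24*64) = 1/1536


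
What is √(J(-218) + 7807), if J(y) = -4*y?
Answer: √8679 ≈ 93.161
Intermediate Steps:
√(J(-218) + 7807) = √(-4*(-218) + 7807) = √(872 + 7807) = √8679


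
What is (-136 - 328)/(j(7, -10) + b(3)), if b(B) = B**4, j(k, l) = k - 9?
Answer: -464/79 ≈ -5.8734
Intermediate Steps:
j(k, l) = -9 + k
(-136 - 328)/(j(7, -10) + b(3)) = (-136 - 328)/((-9 + 7) + 3**4) = -464/(-2 + 81) = -464/79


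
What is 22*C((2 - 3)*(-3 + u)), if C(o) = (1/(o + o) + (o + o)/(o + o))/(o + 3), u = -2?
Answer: 121/40 ≈ 3.0250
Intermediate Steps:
C(o) = (1 + 1/(2*o))/(3 + o) (C(o) = (1/(2*o) + (2*o)/((2*o)))/(3 + o) = (1/(2*o) + (2*o)*(1/(2*o)))/(3 + o) = (1/(2*o) + 1)/(3 + o) = (1 + 1/(2*o))/(3 + o))
22*C((2 - 3)*(-3 + u)) = 22*((½ + (2 - 3)*(-3 - 2))/((((2 - 3)*(-3 - 2)))*(3 + (2 - 3)*(-3 - 2)))) = 22*((½ - 1*(-5))/(((-1*(-5)))*(3 - 1*(-5)))) = 22*((½ + 5)/(5*(3 + 5))) = 22*((⅕)*(11/2)/8) = 22*((⅕)*(⅛)*(11/2)) = 22*(11/80) = 121/40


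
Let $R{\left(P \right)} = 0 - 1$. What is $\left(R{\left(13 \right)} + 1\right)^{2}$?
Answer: $0$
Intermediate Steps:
$R{\left(P \right)} = -1$ ($R{\left(P \right)} = 0 - 1 = -1$)
$\left(R{\left(13 \right)} + 1\right)^{2} = \left(-1 + 1\right)^{2} = 0^{2} = 0$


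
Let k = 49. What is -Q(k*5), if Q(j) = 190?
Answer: -190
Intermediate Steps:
-Q(k*5) = -1*190 = -190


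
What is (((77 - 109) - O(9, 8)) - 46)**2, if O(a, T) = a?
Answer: 7569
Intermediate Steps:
(((77 - 109) - O(9, 8)) - 46)**2 = (((77 - 109) - 1*9) - 46)**2 = ((-32 - 9) - 46)**2 = (-41 - 46)**2 = (-87)**2 = 7569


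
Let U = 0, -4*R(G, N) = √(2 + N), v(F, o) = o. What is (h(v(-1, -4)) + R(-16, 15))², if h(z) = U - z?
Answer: (16 - √17)²/16 ≈ 8.8163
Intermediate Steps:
R(G, N) = -√(2 + N)/4
h(z) = -z (h(z) = 0 - z = -z)
(h(v(-1, -4)) + R(-16, 15))² = (-1*(-4) - √(2 + 15)/4)² = (4 - √17/4)²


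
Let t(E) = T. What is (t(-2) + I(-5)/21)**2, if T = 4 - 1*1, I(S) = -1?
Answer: 3844/441 ≈ 8.7166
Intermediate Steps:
T = 3 (T = 4 - 1 = 3)
t(E) = 3
(t(-2) + I(-5)/21)**2 = (3 - 1/21)**2 = (62/21)**2 = 3844/441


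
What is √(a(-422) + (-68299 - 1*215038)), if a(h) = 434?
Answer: I*√282903 ≈ 531.89*I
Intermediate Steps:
√(a(-422) + (-68299 - 1*215038)) = √(434 + (-68299 - 1*215038)) = √(434 + (-68299 - 215038)) = √(434 - 283337) = √(-282903) = I*√282903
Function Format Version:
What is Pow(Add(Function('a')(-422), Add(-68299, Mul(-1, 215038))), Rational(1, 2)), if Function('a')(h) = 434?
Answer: Mul(I, Pow(282903, Rational(1, 2))) ≈ Mul(531.89, I)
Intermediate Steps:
Pow(Add(Function('a')(-422), Add(-68299, Mul(-1, 215038))), Rational(1, 2)) = Pow(Add(434, Add(-68299, Mul(-1, 215038))), Rational(1, 2)) = Pow(Add(434, Add(-68299, -215038)), Rational(1, 2)) = Pow(Add(434, -283337), Rational(1, 2)) = Pow(-282903, Rational(1, 2)) = Mul(I, Pow(282903, Rational(1, 2)))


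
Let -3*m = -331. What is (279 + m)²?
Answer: 1364224/9 ≈ 1.5158e+5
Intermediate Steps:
m = 331/3 (m = -⅓*(-331) = 331/3 ≈ 110.33)
(279 + m)² = (279 + 331/3)² = (1168/3)² = 1364224/9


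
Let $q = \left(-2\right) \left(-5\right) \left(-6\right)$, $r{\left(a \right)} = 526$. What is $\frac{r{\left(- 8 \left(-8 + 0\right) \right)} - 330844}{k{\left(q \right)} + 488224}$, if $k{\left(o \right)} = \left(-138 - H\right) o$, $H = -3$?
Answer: $- \frac{165159}{248162} \approx -0.66553$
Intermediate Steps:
$q = -60$ ($q = 10 \left(-6\right) = -60$)
$k{\left(o \right)} = - 135 o$ ($k{\left(o \right)} = \left(-138 - -3\right) o = \left(-138 + 3\right) o = - 135 o$)
$\frac{r{\left(- 8 \left(-8 + 0\right) \right)} - 330844}{k{\left(q \right)} + 488224} = \frac{526 - 330844}{\left(-135\right) \left(-60\right) + 488224} = - \frac{330318}{8100 + 488224} = - \frac{330318}{496324} = \left(-330318\right) \frac{1}{496324} = - \frac{165159}{248162}$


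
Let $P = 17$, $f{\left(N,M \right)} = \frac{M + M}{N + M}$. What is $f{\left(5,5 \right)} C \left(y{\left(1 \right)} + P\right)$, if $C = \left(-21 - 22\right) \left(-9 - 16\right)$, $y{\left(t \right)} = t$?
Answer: $19350$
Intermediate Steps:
$f{\left(N,M \right)} = \frac{2 M}{M + N}$
$C = 1075$ ($C = \left(-43\right) \left(-25\right) = 1075$)
$f{\left(5,5 \right)} C \left(y{\left(1 \right)} + P\right) = 2 \cdot 5 \frac{1}{5 + 5} \cdot 1075 \left(1 + 17\right) = 2 \cdot 5 \cdot \frac{1}{10} \cdot 1075 \cdot 18 = 1 \cdot 1075 \cdot 18 = 1075 \cdot 18 = 19350$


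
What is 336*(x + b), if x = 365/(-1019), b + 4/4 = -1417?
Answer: -485623152/1019 ≈ -4.7657e+5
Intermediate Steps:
b = -1418 (b = -1 - 1417 = -1418)
x = -365/1019 (x = 365*(-1/1019) = -365/1019 ≈ -0.35819)
336*(x + b) = 336*(-365/1019 - 1418) = 336*(-1445307/1019) = -485623152/1019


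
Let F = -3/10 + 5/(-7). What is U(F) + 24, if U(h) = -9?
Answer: 15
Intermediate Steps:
F = -71/70 (F = -3*⅒ + 5*(-⅐) = -3/10 - 5/7 = -71/70 ≈ -1.0143)
U(F) + 24 = -9 + 24 = 15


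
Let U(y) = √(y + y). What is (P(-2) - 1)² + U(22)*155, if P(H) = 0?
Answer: 1 + 310*√11 ≈ 1029.2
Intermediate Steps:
U(y) = √2*√y (U(y) = √(2*y) = √2*√y)
(P(-2) - 1)² + U(22)*155 = (0 - 1)² + (√2*√22)*155 = (-1)² + (2*√11)*155 = 1 + 310*√11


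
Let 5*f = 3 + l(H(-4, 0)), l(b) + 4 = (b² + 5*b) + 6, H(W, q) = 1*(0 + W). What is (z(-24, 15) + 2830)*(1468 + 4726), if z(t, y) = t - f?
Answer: 86895626/5 ≈ 1.7379e+7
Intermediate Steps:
H(W, q) = W (H(W, q) = 1*W = W)
l(b) = 2 + b² + 5*b (l(b) = -4 + ((b² + 5*b) + 6) = -4 + (6 + b² + 5*b) = 2 + b² + 5*b)
f = ⅕ (f = (3 + (2 + (-4)² + 5*(-4)))/5 = (3 + (2 + 16 - 20))/5 = (3 - 2)/5 = (⅕)*1 = ⅕ ≈ 0.20000)
z(t, y) = -⅕ + t (z(t, y) = t - 1*⅕ = t - ⅕ = -⅕ + t)
(z(-24, 15) + 2830)*(1468 + 4726) = ((-⅕ - 24) + 2830)*(1468 + 4726) = (-121/5 + 2830)*6194 = (14029/5)*6194 = 86895626/5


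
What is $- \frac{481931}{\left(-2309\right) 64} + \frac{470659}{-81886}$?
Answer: $- \frac{2149193037}{864341824} \approx -2.4865$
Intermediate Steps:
$- \frac{481931}{\left(-2309\right) 64} + \frac{470659}{-81886} = - \frac{481931}{-147776} + 470659 \left(- \frac{1}{81886}\right) = \left(-481931\right) \left(- \frac{1}{147776}\right) - \frac{67237}{11698} = \frac{481931}{147776} - \frac{67237}{11698} = - \frac{2149193037}{864341824}$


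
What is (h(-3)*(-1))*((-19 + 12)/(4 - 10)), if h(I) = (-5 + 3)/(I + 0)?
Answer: -7/9 ≈ -0.77778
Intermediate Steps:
h(I) = -2/I
(h(-3)*(-1))*((-19 + 12)/(4 - 10)) = (-2/(-3)*(-1))*((-19 + 12)/(4 - 10)) = (-2*(-1/3)*(-1))*(-7/(-6)) = ((2/3)*(-1))*(-7*(-1/6)) = -2/3*7/6 = -7/9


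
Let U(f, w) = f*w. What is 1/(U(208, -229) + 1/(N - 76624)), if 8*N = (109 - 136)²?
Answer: -612263/29163311224 ≈ -2.0994e-5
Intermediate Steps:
N = 729/8 (N = (109 - 136)²/8 = (⅛)*(-27)² = (⅛)*729 = 729/8 ≈ 91.125)
1/(U(208, -229) + 1/(N - 76624)) = 1/(208*(-229) + 1/(729/8 - 76624)) = 1/(-47632 + 1/(-612263/8)) = 1/(-47632 - 8/612263) = 1/(-29163311224/612263) = -612263/29163311224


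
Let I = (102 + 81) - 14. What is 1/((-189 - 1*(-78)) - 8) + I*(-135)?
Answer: -2714986/119 ≈ -22815.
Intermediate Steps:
I = 169 (I = 183 - 14 = 169)
1/((-189 - 1*(-78)) - 8) + I*(-135) = 1/((-189 - 1*(-78)) - 8) + 169*(-135) = 1/((-189 + 78) - 8) - 22815 = 1/(-111 - 8) - 22815 = 1/(-119) - 22815 = -1/119 - 22815 = -2714986/119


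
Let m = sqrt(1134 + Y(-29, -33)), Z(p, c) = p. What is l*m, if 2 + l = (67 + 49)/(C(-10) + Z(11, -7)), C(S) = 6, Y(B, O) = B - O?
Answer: 82*sqrt(1138)/17 ≈ 162.72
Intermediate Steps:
l = 82/17 (l = -2 + (67 + 49)/(6 + 11) = -2 + 116/17 = 82/17 ≈ 4.8235)
m = sqrt(1138) (m = sqrt(1134 + (-29 - 1*(-33))) = sqrt(1134 + (-29 + 33)) = sqrt(1134 + 4) = sqrt(1138) ≈ 33.734)
l*m = 82*sqrt(1138)/17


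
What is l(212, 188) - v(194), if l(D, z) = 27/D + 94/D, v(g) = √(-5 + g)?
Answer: 121/212 - 3*√21 ≈ -13.177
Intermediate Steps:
l(D, z) = 121/D
l(212, 188) - v(194) = 121/212 - √(-5 + 194) = 121*(1/212) - √189 = 121/212 - 3*√21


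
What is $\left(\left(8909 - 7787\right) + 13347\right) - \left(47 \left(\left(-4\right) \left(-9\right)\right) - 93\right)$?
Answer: $12870$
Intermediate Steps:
$\left(\left(8909 - 7787\right) + 13347\right) - \left(47 \left(\left(-4\right) \left(-9\right)\right) - 93\right) = \left(1122 + 13347\right) - \left(47 \cdot 36 - 93\right) = 14469 - \left(1692 - 93\right) = 14469 - 1599 = 12870$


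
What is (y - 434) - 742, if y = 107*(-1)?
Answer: -1283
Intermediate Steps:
y = -107
(y - 434) - 742 = (-107 - 434) - 742 = -541 - 742 = -1283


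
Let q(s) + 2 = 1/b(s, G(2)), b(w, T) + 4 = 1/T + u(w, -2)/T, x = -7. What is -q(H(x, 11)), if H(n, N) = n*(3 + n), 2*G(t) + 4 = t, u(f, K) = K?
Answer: 7/3 ≈ 2.3333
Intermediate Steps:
G(t) = -2 + t/2
b(w, T) = -4 - 1/T (b(w, T) = -4 + (1/T - 2/T) = -4 - 1/T)
q(s) = -7/3 (q(s) = -2 + 1/(-4 - 1/(-2 + (½)*2)) = -2 + 1/(-4 - 1/(-2 + 1)) = -2 + 1/(-4 - 1/(-1)) = -2 + 1/(-4 - 1*(-1)) = -2 + 1/(-4 + 1) = -2 + 1/(-3) = -2 - ⅓ = -7/3)
-q(H(x, 11)) = -1*(-7/3) = 7/3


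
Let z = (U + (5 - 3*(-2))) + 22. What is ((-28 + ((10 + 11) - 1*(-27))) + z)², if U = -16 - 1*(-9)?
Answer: 2116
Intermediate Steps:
U = -7 (U = -16 + 9 = -7)
z = 26 (z = (-7 + (5 - 3*(-2))) + 22 = (-7 + (5 + 6)) + 22 = (-7 + 11) + 22 = 4 + 22 = 26)
((-28 + ((10 + 11) - 1*(-27))) + z)² = ((-28 + ((10 + 11) - 1*(-27))) + 26)² = ((-28 + (21 + 27)) + 26)² = ((-28 + 48) + 26)² = (20 + 26)² = 46² = 2116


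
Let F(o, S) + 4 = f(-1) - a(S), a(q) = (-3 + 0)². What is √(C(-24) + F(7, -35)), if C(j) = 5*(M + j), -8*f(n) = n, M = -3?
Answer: 13*I*√14/4 ≈ 12.16*I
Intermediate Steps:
f(n) = -n/8
a(q) = 9 (a(q) = (-3)² = 9)
C(j) = -15 + 5*j (C(j) = 5*(-3 + j) = -15 + 5*j)
F(o, S) = -103/8 (F(o, S) = -4 + (-⅛*(-1) - 1*9) = -4 + (⅛ - 9) = -4 - 71/8 = -103/8)
√(C(-24) + F(7, -35)) = √((-15 + 5*(-24)) - 103/8) = √((-15 - 120) - 103/8) = √(-135 - 103/8) = √(-1183/8) = 13*I*√14/4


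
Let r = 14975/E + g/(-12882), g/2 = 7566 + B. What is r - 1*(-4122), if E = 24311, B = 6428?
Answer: 645208482263/156587151 ≈ 4120.4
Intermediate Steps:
g = 27988 (g = 2*(7566 + 6428) = 2*13994 = 27988)
r = -243754159/156587151 (r = 14975/24311 + 27988/(-12882) = 14975*(1/24311) + 27988*(-1/12882) = 14975/24311 - 13994/6441 = -243754159/156587151 ≈ -1.5567)
r - 1*(-4122) = -243754159/156587151 - 1*(-4122) = -243754159/156587151 + 4122 = 645208482263/156587151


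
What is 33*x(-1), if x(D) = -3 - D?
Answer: -66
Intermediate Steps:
33*x(-1) = 33*(-3 - 1*(-1)) = 33*(-3 + 1) = 33*(-2) = -66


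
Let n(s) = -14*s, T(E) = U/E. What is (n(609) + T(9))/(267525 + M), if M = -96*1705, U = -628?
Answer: -77362/934605 ≈ -0.082775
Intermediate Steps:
M = -163680
T(E) = -628/E
(n(609) + T(9))/(267525 + M) = (-14*609 - 628/9)/(267525 - 163680) = (-8526 - 628*1/9)/103845 = (-8526 - 628/9)*(1/103845) = -77362/9*1/103845 = -77362/934605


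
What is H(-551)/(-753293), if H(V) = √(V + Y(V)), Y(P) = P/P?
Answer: -5*I*√22/753293 ≈ -3.1133e-5*I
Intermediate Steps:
Y(P) = 1
H(V) = √(1 + V) (H(V) = √(V + 1) = √(1 + V))
H(-551)/(-753293) = √(1 - 551)/(-753293) = √(-550)*(-1/753293) = (5*I*√22)*(-1/753293) = -5*I*√22/753293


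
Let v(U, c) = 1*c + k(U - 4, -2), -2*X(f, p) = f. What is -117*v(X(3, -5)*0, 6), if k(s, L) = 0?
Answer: -702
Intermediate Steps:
X(f, p) = -f/2
v(U, c) = c (v(U, c) = 1*c + 0 = c + 0 = c)
-117*v(X(3, -5)*0, 6) = -117*6 = -702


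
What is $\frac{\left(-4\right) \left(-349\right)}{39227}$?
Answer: $\frac{1396}{39227} \approx 0.035588$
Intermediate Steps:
$\frac{\left(-4\right) \left(-349\right)}{39227} = 1396 \cdot \frac{1}{39227} = \frac{1396}{39227}$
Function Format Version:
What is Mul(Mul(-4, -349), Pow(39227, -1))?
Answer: Rational(1396, 39227) ≈ 0.035588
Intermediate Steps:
Mul(Mul(-4, -349), Pow(39227, -1)) = Mul(1396, Rational(1, 39227)) = Rational(1396, 39227)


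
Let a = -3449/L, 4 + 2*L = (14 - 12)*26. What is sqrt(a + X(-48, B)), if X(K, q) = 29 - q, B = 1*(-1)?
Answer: I*sqrt(16374)/12 ≈ 10.663*I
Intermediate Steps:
L = 24 (L = -2 + ((14 - 12)*26)/2 = -2 + (2*26)/2 = -2 + (1/2)*52 = -2 + 26 = 24)
a = -3449/24 ≈ -143.71
B = -1
sqrt(a + X(-48, B)) = sqrt(-3449/24 + (29 - 1*(-1))) = sqrt(-3449/24 + (29 + 1)) = sqrt(-3449/24 + 30) = sqrt(-2729/24) = I*sqrt(16374)/12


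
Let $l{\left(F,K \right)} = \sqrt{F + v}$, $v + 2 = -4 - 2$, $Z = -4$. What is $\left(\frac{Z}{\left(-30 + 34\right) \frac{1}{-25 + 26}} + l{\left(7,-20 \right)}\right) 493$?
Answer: $-493 + 493 i \approx -493.0 + 493.0 i$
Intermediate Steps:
$v = -8$ ($v = -2 - 6 = -8$)
$l{\left(F,K \right)} = \sqrt{-8 + F}$ ($l{\left(F,K \right)} = \sqrt{F - 8} = \sqrt{-8 + F}$)
$\left(\frac{Z}{\left(-30 + 34\right) \frac{1}{-25 + 26}} + l{\left(7,-20 \right)}\right) 493 = \left(- \frac{4}{\left(-30 + 34\right) \frac{1}{-25 + 26}} + \sqrt{-8 + 7}\right) 493 = \left(- \frac{4}{4 \cdot 1^{-1}} + \sqrt{-1}\right) 493 = \left(- \frac{4}{4 \cdot 1} + i\right) 493 = \left(- \frac{4}{4} + i\right) 493 = \left(\left(-4\right) \frac{1}{4} + i\right) 493 = \left(-1 + i\right) 493 = -493 + 493 i$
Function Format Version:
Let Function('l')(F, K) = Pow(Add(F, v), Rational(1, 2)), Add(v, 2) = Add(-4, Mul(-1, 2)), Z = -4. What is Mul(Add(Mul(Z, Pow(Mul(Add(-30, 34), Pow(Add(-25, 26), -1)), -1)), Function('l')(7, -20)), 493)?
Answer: Add(-493, Mul(493, I)) ≈ Add(-493.00, Mul(493.00, I))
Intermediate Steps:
v = -8 (v = Add(-2, Add(-4, Mul(-1, 2))) = Add(-2, Add(-4, -2)) = Add(-2, -6) = -8)
Function('l')(F, K) = Pow(Add(-8, F), Rational(1, 2)) (Function('l')(F, K) = Pow(Add(F, -8), Rational(1, 2)) = Pow(Add(-8, F), Rational(1, 2)))
Mul(Add(Mul(Z, Pow(Mul(Add(-30, 34), Pow(Add(-25, 26), -1)), -1)), Function('l')(7, -20)), 493) = Mul(Add(Mul(-4, Pow(Mul(Add(-30, 34), Pow(Add(-25, 26), -1)), -1)), Pow(Add(-8, 7), Rational(1, 2))), 493) = Mul(Add(Mul(-4, Pow(Mul(4, Pow(1, -1)), -1)), Pow(-1, Rational(1, 2))), 493) = Mul(Add(Mul(-4, Pow(Mul(4, 1), -1)), I), 493) = Mul(Add(Mul(-4, Pow(4, -1)), I), 493) = Mul(Add(Mul(-4, Rational(1, 4)), I), 493) = Mul(Add(-1, I), 493) = Add(-493, Mul(493, I))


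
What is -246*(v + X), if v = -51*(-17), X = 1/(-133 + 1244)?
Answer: -236956548/1111 ≈ -2.1328e+5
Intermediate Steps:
X = 1/1111 ≈ 0.00090009
v = 867
-246*(v + X) = -246*(867 + 1/1111) = -246*963238/1111 = -236956548/1111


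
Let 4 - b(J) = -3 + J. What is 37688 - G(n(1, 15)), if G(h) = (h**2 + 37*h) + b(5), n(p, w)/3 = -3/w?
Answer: 942696/25 ≈ 37708.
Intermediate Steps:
b(J) = 7 - J (b(J) = 4 - (-3 + J) = 4 + (3 - J) = 7 - J)
n(p, w) = -9/w (n(p, w) = 3*(-3/w) = -9/w)
G(h) = 2 + h**2 + 37*h (G(h) = (h**2 + 37*h) + (7 - 1*5) = (h**2 + 37*h) + (7 - 5) = (h**2 + 37*h) + 2 = 2 + h**2 + 37*h)
37688 - G(n(1, 15)) = 37688 - (2 + (-9/15)**2 + 37*(-9/15)) = 37688 - (2 + (-9*1/15)**2 + 37*(-9*1/15)) = 37688 - (2 + (-3/5)**2 + 37*(-3/5)) = 37688 - (2 + 9/25 - 111/5) = 37688 - 1*(-496/25) = 37688 + 496/25 = 942696/25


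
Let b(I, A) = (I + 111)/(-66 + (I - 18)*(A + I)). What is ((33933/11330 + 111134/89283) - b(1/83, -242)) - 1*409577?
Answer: -4078540498097170452427/9958035874542030 ≈ -4.0957e+5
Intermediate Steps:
b(I, A) = (111 + I)/(-66 + (-18 + I)*(A + I))
((33933/11330 + 111134/89283) - b(1/83, -242)) - 1*409577 = ((33933/11330 + 111134/89283) - (111 + 1/83)/(-66 + (1/83)**2 - 18*(-242) - 18/83 - 242/83)) - 1*409577 = ((33933*(1/11330) + 111134*(1/89283)) - (111 + 1/83)/(-66 + (1/83)**2 + 4356 - 18*1/83 - 242*1/83)) - 409577 = ((33933/11330 + 111134/89283) - 9214/((-66 + 1/6889 + 4356 - 18/83 - 242/83)*83)) - 409577 = (4288788259/1011576390 - 9214/(29532231/6889*83)) - 409577 = (4288788259/1011576390 - 6889*9214/(29532231*83)) - 409577 = (4288788259/1011576390 - 1*764762/29532231) - 409577 = (4288788259/1011576390 - 764762/29532231) - 409577 = 41961290130568883/9958035874542030 - 409577 = -4078540498097170452427/9958035874542030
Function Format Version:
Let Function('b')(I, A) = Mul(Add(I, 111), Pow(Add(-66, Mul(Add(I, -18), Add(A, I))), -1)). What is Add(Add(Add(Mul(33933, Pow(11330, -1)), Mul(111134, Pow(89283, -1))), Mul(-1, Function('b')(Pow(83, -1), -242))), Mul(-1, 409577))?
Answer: Rational(-4078540498097170452427, 9958035874542030) ≈ -4.0957e+5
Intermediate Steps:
Function('b')(I, A) = Mul(Pow(Add(-66, Mul(Add(-18, I), Add(A, I))), -1), Add(111, I)) (Function('b')(I, A) = Mul(Add(111, I), Pow(Add(-66, Mul(Add(-18, I), Add(A, I))), -1)) = Mul(Pow(Add(-66, Mul(Add(-18, I), Add(A, I))), -1), Add(111, I)))
Add(Add(Add(Mul(33933, Pow(11330, -1)), Mul(111134, Pow(89283, -1))), Mul(-1, Function('b')(Pow(83, -1), -242))), Mul(-1, 409577)) = Add(Add(Add(Mul(33933, Pow(11330, -1)), Mul(111134, Pow(89283, -1))), Mul(-1, Mul(Pow(Add(-66, Pow(Pow(83, -1), 2), Mul(-18, -242), Mul(-18, Pow(83, -1)), Mul(-242, Pow(83, -1))), -1), Add(111, Pow(83, -1))))), Mul(-1, 409577)) = Add(Add(Add(Mul(33933, Rational(1, 11330)), Mul(111134, Rational(1, 89283))), Mul(-1, Mul(Pow(Add(-66, Pow(Rational(1, 83), 2), 4356, Mul(-18, Rational(1, 83)), Mul(-242, Rational(1, 83))), -1), Add(111, Rational(1, 83))))), -409577) = Add(Add(Add(Rational(33933, 11330), Rational(111134, 89283)), Mul(-1, Mul(Pow(Add(-66, Rational(1, 6889), 4356, Rational(-18, 83), Rational(-242, 83)), -1), Rational(9214, 83)))), -409577) = Add(Add(Rational(4288788259, 1011576390), Mul(-1, Mul(Pow(Rational(29532231, 6889), -1), Rational(9214, 83)))), -409577) = Add(Add(Rational(4288788259, 1011576390), Mul(-1, Mul(Rational(6889, 29532231), Rational(9214, 83)))), -409577) = Add(Add(Rational(4288788259, 1011576390), Mul(-1, Rational(764762, 29532231))), -409577) = Add(Add(Rational(4288788259, 1011576390), Rational(-764762, 29532231)), -409577) = Add(Rational(41961290130568883, 9958035874542030), -409577) = Rational(-4078540498097170452427, 9958035874542030)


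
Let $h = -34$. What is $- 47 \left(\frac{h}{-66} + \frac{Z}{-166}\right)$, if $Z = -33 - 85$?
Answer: $- \frac{157826}{2739} \approx -57.622$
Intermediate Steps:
$Z = -118$ ($Z = -33 - 85 = -118$)
$- 47 \left(\frac{h}{-66} + \frac{Z}{-166}\right) = - 47 \left(- \frac{34}{-66} - \frac{118}{-166}\right) = - 47 \left(\left(-34\right) \left(- \frac{1}{66}\right) - - \frac{59}{83}\right) = - 47 \left(\frac{17}{33} + \frac{59}{83}\right) = \left(-47\right) \frac{3358}{2739} = - \frac{157826}{2739}$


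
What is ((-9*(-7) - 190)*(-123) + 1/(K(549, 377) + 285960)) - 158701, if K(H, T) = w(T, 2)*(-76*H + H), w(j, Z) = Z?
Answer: -29132518799/203610 ≈ -1.4308e+5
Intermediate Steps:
K(H, T) = -150*H (K(H, T) = 2*(-76*H + H) = 2*(-75*H) = -150*H)
((-9*(-7) - 190)*(-123) + 1/(K(549, 377) + 285960)) - 158701 = ((-9*(-7) - 190)*(-123) + 1/(-150*549 + 285960)) - 158701 = ((63 - 190)*(-123) + 1/(-82350 + 285960)) - 158701 = (-127*(-123) + 1/203610) - 158701 = (15621 + 1/203610) - 158701 = 3180591811/203610 - 158701 = -29132518799/203610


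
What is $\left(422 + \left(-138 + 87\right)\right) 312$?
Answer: $115752$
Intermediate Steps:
$\left(422 + \left(-138 + 87\right)\right) 312 = \left(422 - 51\right) 312 = 371 \cdot 312 = 115752$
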